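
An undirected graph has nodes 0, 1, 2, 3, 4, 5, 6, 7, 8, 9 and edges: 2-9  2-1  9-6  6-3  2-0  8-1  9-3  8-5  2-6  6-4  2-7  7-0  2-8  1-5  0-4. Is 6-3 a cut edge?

No

After removing 6-3, the path 6-9-3 still connects them, so the edge is not a bridge.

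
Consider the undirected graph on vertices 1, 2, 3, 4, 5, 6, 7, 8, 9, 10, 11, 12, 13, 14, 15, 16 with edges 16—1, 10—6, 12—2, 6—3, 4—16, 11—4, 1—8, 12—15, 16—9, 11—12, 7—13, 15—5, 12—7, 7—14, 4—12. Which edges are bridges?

1-16, 1-8, 10-6, 12-15, 12-2, 12-7, 13-7, 14-7, 15-5, 16-4, 16-9, 3-6

The edges on the cycle 11-4-12-11 are not bridges since each lies on that cycle.
But removing 9—16 disconnects 9 from 16; removing 12—7 disconnects 12 from 7; removing 7—13 disconnects 7 from 13; removing 10—6 disconnects 10 from 6 — these are bridges.
In total 12 edges are bridges.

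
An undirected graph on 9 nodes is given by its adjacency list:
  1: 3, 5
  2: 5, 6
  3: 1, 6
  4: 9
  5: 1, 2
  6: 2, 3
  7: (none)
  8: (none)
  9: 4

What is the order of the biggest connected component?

8 is isolated — a component by itself.
7 is isolated — a component by itself.
Starting from 4 we can reach 4, 9. That is one component of size 2.
Starting from 1 we can reach 1, 2, 3, 5, 6. That is one component of size 5.
The largest has 5 vertices.

5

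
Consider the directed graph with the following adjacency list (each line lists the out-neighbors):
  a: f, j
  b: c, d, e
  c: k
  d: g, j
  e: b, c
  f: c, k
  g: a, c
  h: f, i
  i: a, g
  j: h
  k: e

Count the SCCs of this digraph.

1

{a, b, c, d, e, f, g, h, i, j, k} are all mutually reachable — one SCC of size 11.
That gives 1 strongly connected component.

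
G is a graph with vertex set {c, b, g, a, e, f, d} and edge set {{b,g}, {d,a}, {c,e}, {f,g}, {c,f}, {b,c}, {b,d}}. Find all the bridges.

a-d, b-d, c-e

The edges on the cycle b-c-f-g-b are not bridges since each lies on that cycle.
But removing b-d disconnects b from d; removing d-a disconnects d from a; removing e-c disconnects e from c — these are bridges.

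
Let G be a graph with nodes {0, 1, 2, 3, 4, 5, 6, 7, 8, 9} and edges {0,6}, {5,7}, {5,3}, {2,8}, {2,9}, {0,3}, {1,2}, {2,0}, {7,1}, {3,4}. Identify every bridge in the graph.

The edges on the cycle 5-7-1-2-0-3-5 are not bridges since each lies on that cycle.
But removing 6-0 disconnects 6 from 0; removing 2-8 disconnects 2 from 8; removing 9-2 disconnects 9 from 2; removing 3-4 disconnects 3 from 4 — these are bridges.

0-6, 2-8, 2-9, 3-4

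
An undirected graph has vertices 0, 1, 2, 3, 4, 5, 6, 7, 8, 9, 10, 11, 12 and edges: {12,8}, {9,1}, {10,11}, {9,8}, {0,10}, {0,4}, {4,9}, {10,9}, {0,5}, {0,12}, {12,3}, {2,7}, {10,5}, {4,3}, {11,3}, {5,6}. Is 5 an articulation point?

Deleting 5 raises the number of components from 2 to 3, so 5 is a cut vertex.

Yes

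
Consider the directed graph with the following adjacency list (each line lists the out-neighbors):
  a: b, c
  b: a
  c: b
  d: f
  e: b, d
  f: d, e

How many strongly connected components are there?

2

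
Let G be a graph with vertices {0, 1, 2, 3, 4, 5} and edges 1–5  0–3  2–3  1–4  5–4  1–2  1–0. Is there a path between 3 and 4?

From 3 we can reach 0, 1, 2, 3, 4, 5, which includes 4.

Yes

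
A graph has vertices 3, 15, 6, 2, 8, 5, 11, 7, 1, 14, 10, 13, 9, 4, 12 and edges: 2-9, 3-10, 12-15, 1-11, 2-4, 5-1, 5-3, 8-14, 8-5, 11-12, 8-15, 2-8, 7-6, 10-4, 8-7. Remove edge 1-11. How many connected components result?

1 and 11 are still connected via 1-5-8-15-12-11, so the component count stays at 2.

2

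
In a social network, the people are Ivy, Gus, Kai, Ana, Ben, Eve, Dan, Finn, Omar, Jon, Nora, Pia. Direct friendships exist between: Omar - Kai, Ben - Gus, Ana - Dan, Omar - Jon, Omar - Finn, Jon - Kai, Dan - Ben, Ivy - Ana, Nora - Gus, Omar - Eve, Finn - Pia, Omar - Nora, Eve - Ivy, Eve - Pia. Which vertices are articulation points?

Removing Omar increases the component count from 1 to 2, so Omar is a cut vertex.
By contrast removing Kai leaves 1 component; it is not a cut vertex. No other vertex is a cut vertex either.

Omar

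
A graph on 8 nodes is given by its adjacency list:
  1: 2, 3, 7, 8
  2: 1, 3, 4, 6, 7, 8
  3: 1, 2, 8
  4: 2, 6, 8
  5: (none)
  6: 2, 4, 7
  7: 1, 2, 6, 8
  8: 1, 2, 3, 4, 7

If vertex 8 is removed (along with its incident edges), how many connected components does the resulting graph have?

With 8 gone, the remaining components are: {5}; {1, 2, 3, 4, 6, 7}.
That is 2 components.

2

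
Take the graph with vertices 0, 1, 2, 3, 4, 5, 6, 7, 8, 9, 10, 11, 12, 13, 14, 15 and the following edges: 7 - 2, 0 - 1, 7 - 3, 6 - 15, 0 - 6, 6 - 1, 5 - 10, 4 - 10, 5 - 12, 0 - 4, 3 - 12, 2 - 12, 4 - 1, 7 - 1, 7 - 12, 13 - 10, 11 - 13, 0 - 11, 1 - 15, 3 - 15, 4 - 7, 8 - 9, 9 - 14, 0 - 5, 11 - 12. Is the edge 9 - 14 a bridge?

Yes

Removing 9 - 14 leaves no path between 9 and 14: the component count goes from 2 to 3. So it is a bridge.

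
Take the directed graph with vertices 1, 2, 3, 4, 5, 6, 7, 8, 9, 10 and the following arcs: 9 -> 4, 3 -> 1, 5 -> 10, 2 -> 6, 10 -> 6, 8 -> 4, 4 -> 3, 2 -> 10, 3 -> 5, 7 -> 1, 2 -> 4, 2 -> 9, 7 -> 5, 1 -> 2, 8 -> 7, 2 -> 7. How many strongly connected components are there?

{1, 2, 3, 4, 7, 9} are all mutually reachable — one SCC of size 6.
{10} is an SCC by itself.
{5} is an SCC by itself.
{6} is an SCC by itself.
{8} is an SCC by itself.
That gives 5 strongly connected components.

5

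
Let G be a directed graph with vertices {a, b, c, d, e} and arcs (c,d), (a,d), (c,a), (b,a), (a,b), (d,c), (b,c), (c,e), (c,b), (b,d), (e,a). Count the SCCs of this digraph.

1

{a, b, c, d, e} are all mutually reachable — one SCC of size 5.
That gives 1 strongly connected component.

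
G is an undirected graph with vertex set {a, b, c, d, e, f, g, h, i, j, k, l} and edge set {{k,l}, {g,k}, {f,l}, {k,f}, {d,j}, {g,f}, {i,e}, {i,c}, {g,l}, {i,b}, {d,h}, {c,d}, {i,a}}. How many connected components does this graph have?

Starting from f we can reach f, g, k, l. That is one component of size 4.
Starting from a we can reach a, b, c, d, e, h, i, j. That is one component of size 8.
Total: 2 components.

2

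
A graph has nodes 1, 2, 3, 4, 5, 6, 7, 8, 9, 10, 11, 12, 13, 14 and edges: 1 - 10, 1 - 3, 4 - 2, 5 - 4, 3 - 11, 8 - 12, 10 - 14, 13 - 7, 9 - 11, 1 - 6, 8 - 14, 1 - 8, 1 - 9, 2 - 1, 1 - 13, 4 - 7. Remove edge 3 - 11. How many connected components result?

3 and 11 are still connected via 3-1-9-11, so the component count stays at 1.

1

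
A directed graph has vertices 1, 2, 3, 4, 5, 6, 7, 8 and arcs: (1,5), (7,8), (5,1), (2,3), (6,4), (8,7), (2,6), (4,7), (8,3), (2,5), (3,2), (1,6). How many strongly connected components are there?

{1, 2, 3, 4, 5, 6, 7, 8} are all mutually reachable — one SCC of size 8.
That gives 1 strongly connected component.

1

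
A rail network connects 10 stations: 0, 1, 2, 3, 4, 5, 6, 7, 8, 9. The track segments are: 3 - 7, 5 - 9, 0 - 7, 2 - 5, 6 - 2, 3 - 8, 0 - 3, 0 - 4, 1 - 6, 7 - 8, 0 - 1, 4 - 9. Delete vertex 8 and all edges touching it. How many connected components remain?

1

With 8 gone, the remaining components are: {0, 1, 2, 3, 4, 5, 6, 7, 9}.
That is 1 component.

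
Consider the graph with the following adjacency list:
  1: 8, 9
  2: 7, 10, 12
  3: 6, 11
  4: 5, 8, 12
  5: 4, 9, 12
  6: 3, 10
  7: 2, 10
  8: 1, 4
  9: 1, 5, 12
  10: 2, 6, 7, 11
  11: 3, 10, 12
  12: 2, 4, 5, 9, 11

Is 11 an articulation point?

No

Deleting 11 leaves 1 component (was 1) (its neighbors 3, 10, 12 remain connected to each other), so 11 is not a cut vertex.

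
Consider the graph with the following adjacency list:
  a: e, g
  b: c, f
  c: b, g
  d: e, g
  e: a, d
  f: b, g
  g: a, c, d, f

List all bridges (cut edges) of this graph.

none

The edges on the cycle g-d-e-a-g are not bridges since each lies on that cycle.
Every edge lies on some cycle, so there are no bridges.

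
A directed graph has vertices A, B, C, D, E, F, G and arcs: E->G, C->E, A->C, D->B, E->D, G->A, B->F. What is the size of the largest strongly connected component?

4

{A, C, E, G} are all mutually reachable — one SCC of size 4.
{F} is an SCC by itself.
{B} is an SCC by itself.
{D} is an SCC by itself.
The largest has 4 vertices.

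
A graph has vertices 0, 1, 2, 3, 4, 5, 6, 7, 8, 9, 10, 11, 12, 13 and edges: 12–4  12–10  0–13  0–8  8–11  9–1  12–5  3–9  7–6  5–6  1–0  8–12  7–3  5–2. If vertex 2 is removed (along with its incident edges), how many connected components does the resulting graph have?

1

With 2 gone, the remaining components are: {0, 1, 3, 4, 5, 6, 7, 8, 9, 10, 11, 12, 13}.
That is 1 component.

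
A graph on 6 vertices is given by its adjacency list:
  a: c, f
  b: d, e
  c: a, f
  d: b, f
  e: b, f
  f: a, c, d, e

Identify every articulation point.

Removing f increases the component count from 1 to 2, so f is a cut vertex.
By contrast removing c leaves 1 component; it is not a cut vertex. No other vertex is a cut vertex either.

f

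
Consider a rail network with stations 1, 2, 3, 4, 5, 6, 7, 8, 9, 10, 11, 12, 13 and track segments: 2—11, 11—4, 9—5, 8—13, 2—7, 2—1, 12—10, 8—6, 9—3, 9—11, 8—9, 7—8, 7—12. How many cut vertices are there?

6

Removing 2 increases the component count from 1 to 2, so 2 is a cut vertex.
Removing 7 increases the component count from 1 to 2, so 7 is a cut vertex.
Removing 8 increases the component count from 1 to 3, so 8 is a cut vertex.
Likewise 9, 11, 12 are cut vertices.
By contrast removing 3 leaves 1 component; it is not a cut vertex. No other vertex is a cut vertex either.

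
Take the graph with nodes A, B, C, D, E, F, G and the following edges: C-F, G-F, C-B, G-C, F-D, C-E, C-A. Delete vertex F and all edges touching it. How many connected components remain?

With F gone, the remaining components are: {D}; {A, B, C, E, G}.
That is 2 components.

2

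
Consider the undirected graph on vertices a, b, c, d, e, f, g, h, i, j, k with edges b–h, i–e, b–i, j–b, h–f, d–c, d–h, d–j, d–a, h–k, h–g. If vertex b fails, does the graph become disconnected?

Deleting b raises the number of components from 1 to 2, so b is a cut vertex.

Yes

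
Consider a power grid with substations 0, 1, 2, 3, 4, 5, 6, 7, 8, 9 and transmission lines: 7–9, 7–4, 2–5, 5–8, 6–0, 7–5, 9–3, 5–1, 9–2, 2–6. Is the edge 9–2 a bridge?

After removing 9–2, the path 9-7-5-2 still connects them, so the edge is not a bridge.

No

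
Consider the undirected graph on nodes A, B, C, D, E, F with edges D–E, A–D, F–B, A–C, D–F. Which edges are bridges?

removing F–B disconnects F from B; removing A–C disconnects A from C; removing E–D disconnects E from D; removing A–D disconnects A from D — these are bridges.
In total 5 edges are bridges.

A-C, A-D, B-F, D-E, D-F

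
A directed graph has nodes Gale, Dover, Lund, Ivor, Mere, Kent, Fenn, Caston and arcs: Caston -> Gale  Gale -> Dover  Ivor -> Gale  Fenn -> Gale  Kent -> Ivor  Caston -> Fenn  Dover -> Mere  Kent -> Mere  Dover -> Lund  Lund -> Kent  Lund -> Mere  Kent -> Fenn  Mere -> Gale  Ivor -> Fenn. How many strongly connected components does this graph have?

{Fenn, Gale, Ivor, Kent, Lund, Mere, Dover} are all mutually reachable — one SCC of size 7.
{Caston} is an SCC by itself.
That gives 2 strongly connected components.

2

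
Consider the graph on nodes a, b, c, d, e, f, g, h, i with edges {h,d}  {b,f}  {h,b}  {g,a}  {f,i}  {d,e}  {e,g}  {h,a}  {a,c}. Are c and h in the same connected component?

From c we can reach a, b, c, d, e, f, g, h, i, which includes h.

Yes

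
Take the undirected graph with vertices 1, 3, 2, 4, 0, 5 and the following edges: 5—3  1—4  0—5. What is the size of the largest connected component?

3

2 is isolated — a component by itself.
Starting from 1 we can reach 1, 4. That is one component of size 2.
Starting from 0 we can reach 0, 3, 5. That is one component of size 3.
The largest has 3 vertices.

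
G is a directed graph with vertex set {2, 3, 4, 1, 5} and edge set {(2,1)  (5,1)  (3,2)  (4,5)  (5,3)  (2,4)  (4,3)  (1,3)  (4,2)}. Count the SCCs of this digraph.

{1, 2, 3, 4, 5} are all mutually reachable — one SCC of size 5.
That gives 1 strongly connected component.

1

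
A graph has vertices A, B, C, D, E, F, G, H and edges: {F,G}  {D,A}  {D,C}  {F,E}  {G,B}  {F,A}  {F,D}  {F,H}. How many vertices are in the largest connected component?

Starting from A we can reach A, B, C, D, E, F, G, H. That is one component of size 8.
The largest has 8 vertices.

8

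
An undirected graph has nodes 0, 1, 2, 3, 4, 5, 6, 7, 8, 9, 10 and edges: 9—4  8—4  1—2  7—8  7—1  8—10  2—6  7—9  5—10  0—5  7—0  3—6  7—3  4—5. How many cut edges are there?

0

The edges on the cycle 7-1-2-6-3-7 are not bridges since each lies on that cycle.
Every edge lies on some cycle, so there are no bridges.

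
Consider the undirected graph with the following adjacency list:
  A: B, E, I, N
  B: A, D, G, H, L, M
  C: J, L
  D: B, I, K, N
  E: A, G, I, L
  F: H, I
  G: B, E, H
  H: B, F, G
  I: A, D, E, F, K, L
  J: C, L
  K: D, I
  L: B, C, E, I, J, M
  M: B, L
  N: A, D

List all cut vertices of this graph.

L

Removing L increases the component count from 1 to 2, so L is a cut vertex.
By contrast removing G leaves 1 component; it is not a cut vertex. No other vertex is a cut vertex either.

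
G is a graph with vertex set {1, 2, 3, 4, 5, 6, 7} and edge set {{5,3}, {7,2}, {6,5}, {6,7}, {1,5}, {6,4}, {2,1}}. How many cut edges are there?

The edges on the cycle 6-7-2-1-5-6 are not bridges since each lies on that cycle.
But removing 5 - 3 disconnects 5 from 3; removing 6 - 4 disconnects 6 from 4 — these are bridges.
That makes 2 bridges.

2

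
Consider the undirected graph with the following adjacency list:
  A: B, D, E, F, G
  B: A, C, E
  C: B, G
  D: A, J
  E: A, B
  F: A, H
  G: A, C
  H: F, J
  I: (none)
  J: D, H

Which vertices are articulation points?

A

Removing A increases the component count from 2 to 3, so A is a cut vertex.
By contrast removing E leaves 2 components; it is not a cut vertex. No other vertex is a cut vertex either.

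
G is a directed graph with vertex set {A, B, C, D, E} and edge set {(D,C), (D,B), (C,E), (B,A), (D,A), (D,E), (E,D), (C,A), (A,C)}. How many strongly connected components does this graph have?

1

{A, B, C, D, E} are all mutually reachable — one SCC of size 5.
That gives 1 strongly connected component.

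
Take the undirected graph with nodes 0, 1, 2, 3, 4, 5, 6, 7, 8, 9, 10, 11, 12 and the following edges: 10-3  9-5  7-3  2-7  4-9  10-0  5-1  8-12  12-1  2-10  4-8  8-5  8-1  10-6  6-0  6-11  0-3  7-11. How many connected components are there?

Starting from 1 we can reach 1, 4, 5, 8, 9, 12. That is one component of size 6.
Starting from 0 we can reach 0, 2, 3, 6, 7, 10, 11. That is one component of size 7.
Total: 2 components.

2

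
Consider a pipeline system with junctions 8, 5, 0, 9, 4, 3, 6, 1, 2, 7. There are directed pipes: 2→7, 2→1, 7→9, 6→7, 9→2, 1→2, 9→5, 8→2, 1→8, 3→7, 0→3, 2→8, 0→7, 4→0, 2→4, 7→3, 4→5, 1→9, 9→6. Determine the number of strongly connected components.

2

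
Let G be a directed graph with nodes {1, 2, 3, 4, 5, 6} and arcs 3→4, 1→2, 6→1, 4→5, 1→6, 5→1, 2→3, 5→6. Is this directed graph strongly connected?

Yes

From 1 we can reach every vertex (1, 2, 3, 4, 5, 6), and every vertex can reach 1 (1, 2, 3, 4, 5, 6). So the whole graph is one strongly connected component.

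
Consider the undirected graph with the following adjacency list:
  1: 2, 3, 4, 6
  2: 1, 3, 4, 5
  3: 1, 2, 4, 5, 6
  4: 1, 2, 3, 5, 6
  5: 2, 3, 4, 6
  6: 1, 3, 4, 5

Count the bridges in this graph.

0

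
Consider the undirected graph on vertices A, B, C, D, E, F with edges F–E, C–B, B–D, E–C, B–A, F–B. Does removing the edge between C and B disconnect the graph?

No

After removing C–B, the path C-E-F-B still connects them, so the edge is not a bridge.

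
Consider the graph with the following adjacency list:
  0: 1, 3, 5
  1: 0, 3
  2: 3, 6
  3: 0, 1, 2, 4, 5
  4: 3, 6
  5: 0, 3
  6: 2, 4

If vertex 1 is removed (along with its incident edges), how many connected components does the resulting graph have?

With 1 gone, the remaining components are: {0, 2, 3, 4, 5, 6}.
That is 1 component.

1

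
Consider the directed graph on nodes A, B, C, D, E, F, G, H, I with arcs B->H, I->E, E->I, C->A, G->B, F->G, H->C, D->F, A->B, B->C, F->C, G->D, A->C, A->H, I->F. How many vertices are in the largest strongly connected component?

4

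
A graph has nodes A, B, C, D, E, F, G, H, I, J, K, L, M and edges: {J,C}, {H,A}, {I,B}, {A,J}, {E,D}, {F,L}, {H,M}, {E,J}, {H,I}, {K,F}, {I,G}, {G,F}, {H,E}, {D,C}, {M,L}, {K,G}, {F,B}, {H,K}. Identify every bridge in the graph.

none

The edges on the cycle E-D-C-J-E are not bridges since each lies on that cycle.
Every edge lies on some cycle, so there are no bridges.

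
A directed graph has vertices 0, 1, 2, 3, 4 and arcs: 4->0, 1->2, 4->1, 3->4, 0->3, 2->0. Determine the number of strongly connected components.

{0, 1, 2, 3, 4} are all mutually reachable — one SCC of size 5.
That gives 1 strongly connected component.

1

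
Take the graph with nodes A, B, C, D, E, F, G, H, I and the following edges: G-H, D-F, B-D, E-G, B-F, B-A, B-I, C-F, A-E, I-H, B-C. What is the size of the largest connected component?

Starting from A we can reach A, B, C, D, E, F, G, H, I. That is one component of size 9.
The largest has 9 vertices.

9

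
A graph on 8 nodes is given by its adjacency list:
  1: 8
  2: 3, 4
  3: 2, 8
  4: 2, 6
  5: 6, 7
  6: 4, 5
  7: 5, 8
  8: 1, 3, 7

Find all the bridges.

1-8

The edges on the cycle 2-4-6-5-7-8-3-2 are not bridges since each lies on that cycle.
But removing 8-1 disconnects 8 from 1 — this is a bridge.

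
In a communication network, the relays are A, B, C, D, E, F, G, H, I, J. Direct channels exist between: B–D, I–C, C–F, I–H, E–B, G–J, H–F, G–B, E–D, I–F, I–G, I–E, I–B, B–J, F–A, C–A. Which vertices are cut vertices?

Removing I increases the component count from 1 to 2, so I is a cut vertex.
By contrast removing B leaves 1 component; it is not a cut vertex. No other vertex is a cut vertex either.

I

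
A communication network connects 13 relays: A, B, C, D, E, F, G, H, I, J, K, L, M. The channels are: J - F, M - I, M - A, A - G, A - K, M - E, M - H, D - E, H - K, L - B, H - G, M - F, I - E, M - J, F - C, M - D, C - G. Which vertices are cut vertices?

M

Removing M increases the component count from 2 to 3, so M is a cut vertex.
By contrast removing C leaves 2 components; it is not a cut vertex. No other vertex is a cut vertex either.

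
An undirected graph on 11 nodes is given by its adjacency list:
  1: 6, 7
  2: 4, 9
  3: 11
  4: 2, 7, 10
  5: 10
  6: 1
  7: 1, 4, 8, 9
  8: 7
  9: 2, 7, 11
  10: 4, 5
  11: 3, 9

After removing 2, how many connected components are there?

With 2 gone, the remaining components are: {1, 3, 4, 5, 6, 7, 8, 9, 10, 11}.
That is 1 component.

1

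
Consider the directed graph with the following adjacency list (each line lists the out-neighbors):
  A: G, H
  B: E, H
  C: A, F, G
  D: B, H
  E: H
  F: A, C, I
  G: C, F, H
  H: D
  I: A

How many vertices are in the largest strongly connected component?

5

{A, C, F, G, I} are all mutually reachable — one SCC of size 5.
{B, D, E, H} are all mutually reachable — one SCC of size 4.
The largest has 5 vertices.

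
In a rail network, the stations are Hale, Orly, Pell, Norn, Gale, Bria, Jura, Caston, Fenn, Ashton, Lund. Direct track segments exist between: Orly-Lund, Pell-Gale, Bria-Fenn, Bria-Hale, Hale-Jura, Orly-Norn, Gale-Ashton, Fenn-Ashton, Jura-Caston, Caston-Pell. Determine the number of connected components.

2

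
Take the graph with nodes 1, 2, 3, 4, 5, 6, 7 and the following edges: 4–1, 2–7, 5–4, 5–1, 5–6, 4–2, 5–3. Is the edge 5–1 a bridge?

No

After removing 5–1, the path 5-4-1 still connects them, so the edge is not a bridge.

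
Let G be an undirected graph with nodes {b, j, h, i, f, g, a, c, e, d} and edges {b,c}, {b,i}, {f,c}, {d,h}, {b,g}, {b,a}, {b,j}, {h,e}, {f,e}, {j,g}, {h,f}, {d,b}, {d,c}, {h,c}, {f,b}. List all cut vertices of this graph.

Removing b increases the component count from 1 to 4, so b is a cut vertex.
By contrast removing i leaves 1 component; it is not a cut vertex. No other vertex is a cut vertex either.

b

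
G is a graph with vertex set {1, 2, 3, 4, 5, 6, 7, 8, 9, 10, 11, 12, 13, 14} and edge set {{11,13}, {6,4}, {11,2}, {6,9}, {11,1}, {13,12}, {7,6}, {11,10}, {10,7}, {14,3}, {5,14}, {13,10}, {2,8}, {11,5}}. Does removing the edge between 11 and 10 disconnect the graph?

No

After removing 11–10, the path 11-13-10 still connects them, so the edge is not a bridge.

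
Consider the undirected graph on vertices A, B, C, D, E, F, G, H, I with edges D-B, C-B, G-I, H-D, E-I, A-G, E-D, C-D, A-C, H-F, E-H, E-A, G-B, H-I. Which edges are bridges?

The edges on the cycle C-D-B-C are not bridges since each lies on that cycle.
But removing F-H disconnects F from H — this is a bridge.

F-H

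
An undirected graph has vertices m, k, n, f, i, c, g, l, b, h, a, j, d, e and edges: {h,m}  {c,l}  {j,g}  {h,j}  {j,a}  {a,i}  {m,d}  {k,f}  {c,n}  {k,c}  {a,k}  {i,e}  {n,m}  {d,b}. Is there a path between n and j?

From n we can reach a, b, c, d, e, f, g, h, i, j, k, l, m, n, which includes j.

Yes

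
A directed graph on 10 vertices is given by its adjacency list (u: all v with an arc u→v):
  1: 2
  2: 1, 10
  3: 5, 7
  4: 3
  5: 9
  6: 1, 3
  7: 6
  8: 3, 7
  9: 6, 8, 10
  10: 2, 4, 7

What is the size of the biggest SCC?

{1, 2, 3, 4, 5, 6, 7, 8, 9, 10} are all mutually reachable — one SCC of size 10.
The largest has 10 vertices.

10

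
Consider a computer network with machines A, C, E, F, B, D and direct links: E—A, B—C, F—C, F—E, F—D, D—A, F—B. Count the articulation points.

1

Removing F increases the component count from 1 to 2, so F is a cut vertex.
By contrast removing B leaves 1 component; it is not a cut vertex. No other vertex is a cut vertex either.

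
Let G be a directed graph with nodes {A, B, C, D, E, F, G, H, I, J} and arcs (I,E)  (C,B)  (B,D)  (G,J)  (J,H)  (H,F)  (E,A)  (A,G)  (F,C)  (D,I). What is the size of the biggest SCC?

{A, B, C, D, E, F, G, H, I, J} are all mutually reachable — one SCC of size 10.
The largest has 10 vertices.

10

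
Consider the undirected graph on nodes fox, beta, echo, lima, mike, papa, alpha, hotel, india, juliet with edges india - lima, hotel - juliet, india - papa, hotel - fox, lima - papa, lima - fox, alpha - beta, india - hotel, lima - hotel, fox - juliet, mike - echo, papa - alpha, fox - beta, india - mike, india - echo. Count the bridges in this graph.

0

The edges on the cycle india-mike-echo-india are not bridges since each lies on that cycle.
Every edge lies on some cycle, so there are no bridges.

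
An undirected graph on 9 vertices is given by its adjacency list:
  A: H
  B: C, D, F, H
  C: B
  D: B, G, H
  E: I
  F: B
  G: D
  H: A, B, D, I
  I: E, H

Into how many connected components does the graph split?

Starting from A we can reach A, B, C, D, E, F, G, H, I. That is one component of size 9.
Total: 1 component.

1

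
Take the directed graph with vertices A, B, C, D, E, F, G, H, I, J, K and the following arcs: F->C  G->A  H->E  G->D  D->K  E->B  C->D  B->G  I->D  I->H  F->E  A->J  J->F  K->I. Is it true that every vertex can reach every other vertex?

Yes

From I we can reach every vertex (A, B, C, D, E, F, G, H, I, J, K), and every vertex can reach I (A, B, C, D, E, F, G, H, I, J, K). So the whole graph is one strongly connected component.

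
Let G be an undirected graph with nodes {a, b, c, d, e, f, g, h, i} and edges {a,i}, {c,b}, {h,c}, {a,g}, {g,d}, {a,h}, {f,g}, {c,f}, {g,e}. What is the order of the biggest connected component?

Starting from a we can reach a, b, c, d, e, f, g, h, i. That is one component of size 9.
The largest has 9 vertices.

9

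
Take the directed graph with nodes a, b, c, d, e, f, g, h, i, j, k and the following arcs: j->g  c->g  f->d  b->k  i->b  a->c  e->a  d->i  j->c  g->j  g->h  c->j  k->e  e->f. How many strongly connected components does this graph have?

{b, d, e, f, i, k} are all mutually reachable — one SCC of size 6.
{c, g, j} are all mutually reachable — one SCC of size 3.
{a} is an SCC by itself.
{h} is an SCC by itself.
That gives 4 strongly connected components.

4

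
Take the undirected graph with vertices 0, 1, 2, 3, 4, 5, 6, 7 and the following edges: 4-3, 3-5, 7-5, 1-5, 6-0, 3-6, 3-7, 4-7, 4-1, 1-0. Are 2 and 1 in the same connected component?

The component containing 2 is {2}, and 1 is not in it.

No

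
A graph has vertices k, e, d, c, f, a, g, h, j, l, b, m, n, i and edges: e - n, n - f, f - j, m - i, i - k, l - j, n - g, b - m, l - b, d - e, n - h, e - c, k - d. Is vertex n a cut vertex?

Deleting n raises the number of components from 2 to 4, so n is a cut vertex.

Yes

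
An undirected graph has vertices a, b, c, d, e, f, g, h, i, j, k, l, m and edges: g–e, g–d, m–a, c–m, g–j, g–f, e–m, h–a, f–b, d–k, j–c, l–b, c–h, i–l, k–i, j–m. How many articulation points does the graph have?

1

Removing g increases the component count from 1 to 2, so g is a cut vertex.
By contrast removing j leaves 1 component; it is not a cut vertex. No other vertex is a cut vertex either.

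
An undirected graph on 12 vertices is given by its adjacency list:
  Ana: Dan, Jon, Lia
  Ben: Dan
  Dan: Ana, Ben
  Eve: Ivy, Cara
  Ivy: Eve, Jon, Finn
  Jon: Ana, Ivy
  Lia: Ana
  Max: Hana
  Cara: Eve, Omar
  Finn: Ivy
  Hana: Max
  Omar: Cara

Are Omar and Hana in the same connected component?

No

The component containing Omar is {Ana, Ben, Dan, Eve, Ivy, Jon, Lia, Cara, Finn, Omar}, and Hana is not in it.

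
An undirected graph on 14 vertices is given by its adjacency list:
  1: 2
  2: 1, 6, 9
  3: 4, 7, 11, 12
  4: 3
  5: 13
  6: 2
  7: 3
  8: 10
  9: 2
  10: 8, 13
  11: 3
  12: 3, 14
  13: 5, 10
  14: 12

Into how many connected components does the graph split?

Starting from 1 we can reach 1, 2, 6, 9. That is one component of size 4.
Starting from 5 we can reach 5, 8, 10, 13. That is one component of size 4.
Starting from 3 we can reach 3, 4, 7, 11, 12, 14. That is one component of size 6.
Total: 3 components.

3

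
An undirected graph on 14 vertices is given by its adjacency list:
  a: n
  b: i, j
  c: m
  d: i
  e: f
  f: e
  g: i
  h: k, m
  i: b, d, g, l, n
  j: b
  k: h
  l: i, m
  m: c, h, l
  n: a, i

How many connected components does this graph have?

2

Starting from e we can reach e, f. That is one component of size 2.
Starting from a we can reach a, b, c, d, g, h, i, j, k, l, m, n. That is one component of size 12.
Total: 2 components.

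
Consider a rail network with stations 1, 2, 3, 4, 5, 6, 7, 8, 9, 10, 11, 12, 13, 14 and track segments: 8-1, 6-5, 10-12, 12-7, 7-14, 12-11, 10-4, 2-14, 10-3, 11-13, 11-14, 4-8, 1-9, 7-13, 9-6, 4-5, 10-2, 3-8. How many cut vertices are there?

1

Removing 10 increases the component count from 1 to 2, so 10 is a cut vertex.
By contrast removing 9 leaves 1 component; it is not a cut vertex. No other vertex is a cut vertex either.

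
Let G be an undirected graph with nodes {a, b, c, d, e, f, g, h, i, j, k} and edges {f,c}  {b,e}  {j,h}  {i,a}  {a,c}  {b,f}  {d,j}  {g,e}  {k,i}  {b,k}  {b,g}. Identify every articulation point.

b, j

Removing b increases the component count from 2 to 3, so b is a cut vertex.
Removing j increases the component count from 2 to 3, so j is a cut vertex.
By contrast removing i leaves 2 components; it is not a cut vertex. No other vertex is a cut vertex either.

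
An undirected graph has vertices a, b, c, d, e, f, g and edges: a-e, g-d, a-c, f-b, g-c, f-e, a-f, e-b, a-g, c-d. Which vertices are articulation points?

Removing a increases the component count from 1 to 2, so a is a cut vertex.
By contrast removing f leaves 1 component; it is not a cut vertex. No other vertex is a cut vertex either.

a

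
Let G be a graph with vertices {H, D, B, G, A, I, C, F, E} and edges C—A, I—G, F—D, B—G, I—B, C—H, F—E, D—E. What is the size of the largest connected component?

Starting from B we can reach B, G, I. That is one component of size 3.
Starting from D we can reach D, E, F. That is one component of size 3.
Starting from A we can reach A, C, H. That is one component of size 3.
The largest has 3 vertices.

3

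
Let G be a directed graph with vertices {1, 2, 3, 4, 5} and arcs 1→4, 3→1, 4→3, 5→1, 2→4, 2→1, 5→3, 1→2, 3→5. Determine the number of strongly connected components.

1

{1, 2, 3, 4, 5} are all mutually reachable — one SCC of size 5.
That gives 1 strongly connected component.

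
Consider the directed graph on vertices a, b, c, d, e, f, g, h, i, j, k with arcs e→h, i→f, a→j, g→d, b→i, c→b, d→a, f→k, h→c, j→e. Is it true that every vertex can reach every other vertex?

No

There is no directed path from b to e, so the graph is not strongly connected.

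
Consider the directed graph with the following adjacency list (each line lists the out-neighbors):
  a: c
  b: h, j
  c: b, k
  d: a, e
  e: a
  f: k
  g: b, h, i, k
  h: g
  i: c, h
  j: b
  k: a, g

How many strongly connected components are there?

{a, b, c, g, h, i, j, k} are all mutually reachable — one SCC of size 8.
{d} is an SCC by itself.
{f} is an SCC by itself.
{e} is an SCC by itself.
That gives 4 strongly connected components.

4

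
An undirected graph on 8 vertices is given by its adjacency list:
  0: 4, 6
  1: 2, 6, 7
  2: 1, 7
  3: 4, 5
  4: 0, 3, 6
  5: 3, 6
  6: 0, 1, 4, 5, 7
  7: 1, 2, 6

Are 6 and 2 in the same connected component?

From 6 we can reach 0, 1, 2, 3, 4, 5, 6, 7, which includes 2.

Yes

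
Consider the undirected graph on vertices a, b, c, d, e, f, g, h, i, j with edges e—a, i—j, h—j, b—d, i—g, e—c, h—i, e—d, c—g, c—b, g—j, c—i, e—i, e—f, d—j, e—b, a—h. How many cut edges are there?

1

The edges on the cycle e-c-b-e are not bridges since each lies on that cycle.
But removing f—e disconnects f from e — this is a bridge.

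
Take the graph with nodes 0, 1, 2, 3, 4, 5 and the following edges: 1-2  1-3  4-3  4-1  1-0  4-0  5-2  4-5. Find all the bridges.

none

The edges on the cycle 4-1-2-5-4 are not bridges since each lies on that cycle.
Every edge lies on some cycle, so there are no bridges.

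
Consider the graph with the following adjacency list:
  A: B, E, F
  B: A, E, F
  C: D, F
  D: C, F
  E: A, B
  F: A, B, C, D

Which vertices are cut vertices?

Removing F increases the component count from 1 to 2, so F is a cut vertex.
By contrast removing D leaves 1 component; it is not a cut vertex. No other vertex is a cut vertex either.

F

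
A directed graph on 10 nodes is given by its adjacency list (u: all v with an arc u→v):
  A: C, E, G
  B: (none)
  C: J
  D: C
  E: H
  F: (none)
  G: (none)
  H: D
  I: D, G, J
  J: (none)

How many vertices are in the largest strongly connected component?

{A} is an SCC by itself.
{E} is an SCC by itself.
{G} is an SCC by itself.
{D} is an SCC by itself.
{I} is an SCC by itself.
(and 5 more singleton SCCs)
The largest has 1 vertex.

1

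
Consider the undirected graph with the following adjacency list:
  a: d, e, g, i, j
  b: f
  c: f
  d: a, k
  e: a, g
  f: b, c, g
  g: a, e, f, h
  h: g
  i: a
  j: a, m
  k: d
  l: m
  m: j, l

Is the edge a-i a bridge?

Yes

Removing a-i leaves no path between a and i: the component count goes from 1 to 2. So it is a bridge.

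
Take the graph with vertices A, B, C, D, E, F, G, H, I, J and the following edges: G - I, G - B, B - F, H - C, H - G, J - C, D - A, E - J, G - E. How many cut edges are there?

4

The edges on the cycle H-G-E-J-C-H are not bridges since each lies on that cycle.
But removing G - B disconnects G from B; removing B - F disconnects B from F; removing G - I disconnects G from I; removing D - A disconnects D from A — these are bridges.
That makes 4 bridges.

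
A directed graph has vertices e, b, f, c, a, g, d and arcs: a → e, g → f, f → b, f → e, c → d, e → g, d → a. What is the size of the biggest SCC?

{e, f, g} are all mutually reachable — one SCC of size 3.
{d} is an SCC by itself.
{a} is an SCC by itself.
{c} is an SCC by itself.
{b} is an SCC by itself.
The largest has 3 vertices.

3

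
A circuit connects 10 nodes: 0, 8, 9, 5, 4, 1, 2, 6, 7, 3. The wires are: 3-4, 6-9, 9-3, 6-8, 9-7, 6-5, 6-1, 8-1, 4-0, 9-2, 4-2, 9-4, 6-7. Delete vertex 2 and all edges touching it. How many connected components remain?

With 2 gone, the remaining components are: {0, 1, 3, 4, 5, 6, 7, 8, 9}.
That is 1 component.

1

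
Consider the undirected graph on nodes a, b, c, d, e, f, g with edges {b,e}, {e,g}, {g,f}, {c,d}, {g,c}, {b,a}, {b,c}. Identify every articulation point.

Removing b increases the component count from 1 to 2, so b is a cut vertex.
Removing c increases the component count from 1 to 2, so c is a cut vertex.
Removing g increases the component count from 1 to 2, so g is a cut vertex.
By contrast removing a leaves 1 component; it is not a cut vertex. No other vertex is a cut vertex either.

b, c, g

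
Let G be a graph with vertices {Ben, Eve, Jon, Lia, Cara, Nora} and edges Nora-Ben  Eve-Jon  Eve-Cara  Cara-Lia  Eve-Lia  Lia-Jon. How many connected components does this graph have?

Starting from Ben we can reach Ben, Nora. That is one component of size 2.
Starting from Eve we can reach Eve, Jon, Lia, Cara. That is one component of size 4.
Total: 2 components.

2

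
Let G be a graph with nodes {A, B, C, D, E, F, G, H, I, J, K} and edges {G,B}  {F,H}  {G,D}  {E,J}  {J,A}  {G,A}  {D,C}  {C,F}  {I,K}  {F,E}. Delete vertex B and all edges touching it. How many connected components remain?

2

With B gone, the remaining components are: {I, K}; {A, C, D, E, F, G, H, J}.
That is 2 components.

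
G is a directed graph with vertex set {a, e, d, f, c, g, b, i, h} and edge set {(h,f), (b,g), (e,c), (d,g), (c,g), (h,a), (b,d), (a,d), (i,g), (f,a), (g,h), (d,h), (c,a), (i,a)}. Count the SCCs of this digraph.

{a, d, f, g, h} are all mutually reachable — one SCC of size 5.
{e} is an SCC by itself.
{i} is an SCC by itself.
{b} is an SCC by itself.
{c} is an SCC by itself.
That gives 5 strongly connected components.

5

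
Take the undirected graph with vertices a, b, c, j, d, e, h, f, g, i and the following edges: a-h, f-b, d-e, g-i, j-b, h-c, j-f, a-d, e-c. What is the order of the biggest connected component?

5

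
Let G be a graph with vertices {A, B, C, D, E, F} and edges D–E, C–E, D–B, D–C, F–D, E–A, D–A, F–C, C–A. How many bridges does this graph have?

The edges on the cycle F-D-E-A-C-F are not bridges since each lies on that cycle.
But removing D–B disconnects D from B — this is a bridge.

1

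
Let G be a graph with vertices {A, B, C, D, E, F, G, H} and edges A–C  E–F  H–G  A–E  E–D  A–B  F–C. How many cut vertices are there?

2

Removing A increases the component count from 2 to 3, so A is a cut vertex.
Removing E increases the component count from 2 to 3, so E is a cut vertex.
By contrast removing F leaves 2 components; it is not a cut vertex. No other vertex is a cut vertex either.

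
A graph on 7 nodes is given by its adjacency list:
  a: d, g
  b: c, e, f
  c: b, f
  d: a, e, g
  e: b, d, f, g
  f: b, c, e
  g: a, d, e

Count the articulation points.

1

Removing e increases the component count from 1 to 2, so e is a cut vertex.
By contrast removing f leaves 1 component; it is not a cut vertex. No other vertex is a cut vertex either.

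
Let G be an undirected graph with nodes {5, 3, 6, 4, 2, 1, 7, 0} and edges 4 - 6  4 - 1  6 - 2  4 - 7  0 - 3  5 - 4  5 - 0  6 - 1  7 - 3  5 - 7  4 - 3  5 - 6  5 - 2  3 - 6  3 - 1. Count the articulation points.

0

Removing 1, for instance, still leaves 1 component. No single vertex removal increases the component count — the graph has no articulation points.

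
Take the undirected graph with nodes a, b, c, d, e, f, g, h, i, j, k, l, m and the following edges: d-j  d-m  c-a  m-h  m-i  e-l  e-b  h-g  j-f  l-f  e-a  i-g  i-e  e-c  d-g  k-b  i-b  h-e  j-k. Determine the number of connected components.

1

Starting from a we can reach a, b, c, d, e, f, g, h, i, j, k, l, m. That is one component of size 13.
Total: 1 component.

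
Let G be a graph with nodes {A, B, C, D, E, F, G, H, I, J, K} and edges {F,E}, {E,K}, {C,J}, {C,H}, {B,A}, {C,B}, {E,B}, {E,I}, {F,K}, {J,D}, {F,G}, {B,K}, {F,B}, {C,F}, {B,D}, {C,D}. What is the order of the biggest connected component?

11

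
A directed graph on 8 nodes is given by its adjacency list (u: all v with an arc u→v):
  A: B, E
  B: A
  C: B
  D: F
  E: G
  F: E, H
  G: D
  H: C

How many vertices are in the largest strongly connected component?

8

{A, B, C, D, E, F, G, H} are all mutually reachable — one SCC of size 8.
The largest has 8 vertices.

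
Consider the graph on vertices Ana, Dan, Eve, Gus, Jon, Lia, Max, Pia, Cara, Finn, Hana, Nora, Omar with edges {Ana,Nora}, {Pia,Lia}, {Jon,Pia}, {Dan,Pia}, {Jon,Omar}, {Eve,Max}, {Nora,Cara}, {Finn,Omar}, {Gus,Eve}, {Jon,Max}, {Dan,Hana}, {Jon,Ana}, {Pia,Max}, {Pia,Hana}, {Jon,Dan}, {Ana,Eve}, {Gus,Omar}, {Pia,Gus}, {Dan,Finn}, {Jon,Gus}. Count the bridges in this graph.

3

The edges on the cycle Jon-Dan-Finn-Omar-Gus-Pia-Jon are not bridges since each lies on that cycle.
But removing Nora—Cara disconnects Nora from Cara; removing Lia—Pia disconnects Lia from Pia; removing Nora—Ana disconnects Nora from Ana — these are bridges.
That makes 3 bridges.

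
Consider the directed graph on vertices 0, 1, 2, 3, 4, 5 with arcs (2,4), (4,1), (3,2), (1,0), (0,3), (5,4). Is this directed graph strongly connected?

There is no directed path from 1 to 5, so the graph is not strongly connected.

No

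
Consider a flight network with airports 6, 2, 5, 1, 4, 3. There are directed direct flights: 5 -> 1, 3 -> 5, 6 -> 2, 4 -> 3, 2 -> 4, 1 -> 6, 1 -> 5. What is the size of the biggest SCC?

6

{1, 2, 3, 4, 5, 6} are all mutually reachable — one SCC of size 6.
The largest has 6 vertices.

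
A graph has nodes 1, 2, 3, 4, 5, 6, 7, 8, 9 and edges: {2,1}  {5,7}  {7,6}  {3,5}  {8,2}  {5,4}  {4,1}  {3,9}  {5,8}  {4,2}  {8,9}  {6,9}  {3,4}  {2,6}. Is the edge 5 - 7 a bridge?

No

After removing 5 - 7, the path 5-8-2-6-7 still connects them, so the edge is not a bridge.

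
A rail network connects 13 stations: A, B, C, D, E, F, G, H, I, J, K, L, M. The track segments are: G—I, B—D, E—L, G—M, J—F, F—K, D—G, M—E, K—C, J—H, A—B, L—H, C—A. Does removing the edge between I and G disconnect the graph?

Removing I—G leaves no path between I and G: the component count goes from 1 to 2. So it is a bridge.

Yes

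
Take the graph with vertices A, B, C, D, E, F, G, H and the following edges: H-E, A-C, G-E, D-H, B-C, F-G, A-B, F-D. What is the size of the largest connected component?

5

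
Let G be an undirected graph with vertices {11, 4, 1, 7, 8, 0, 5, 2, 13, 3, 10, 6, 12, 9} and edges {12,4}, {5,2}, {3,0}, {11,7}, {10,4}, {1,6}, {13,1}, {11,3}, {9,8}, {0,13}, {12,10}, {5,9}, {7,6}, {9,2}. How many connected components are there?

Starting from 4 we can reach 4, 10, 12. That is one component of size 3.
Starting from 2 we can reach 2, 5, 8, 9. That is one component of size 4.
Starting from 0 we can reach 0, 1, 3, 6, 7, 11, 13. That is one component of size 7.
Total: 3 components.

3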